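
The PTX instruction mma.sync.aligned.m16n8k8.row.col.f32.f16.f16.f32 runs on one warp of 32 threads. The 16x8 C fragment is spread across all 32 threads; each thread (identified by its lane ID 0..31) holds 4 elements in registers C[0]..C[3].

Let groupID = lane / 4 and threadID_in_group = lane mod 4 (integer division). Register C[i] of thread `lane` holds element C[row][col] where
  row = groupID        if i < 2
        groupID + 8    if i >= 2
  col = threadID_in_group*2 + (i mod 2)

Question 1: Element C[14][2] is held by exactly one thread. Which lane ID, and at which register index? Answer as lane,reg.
25,2

r=14⇒gr=6,Rb=1  c=2⇒th=1,odd=0
L=6*4+1=25  i=1*2+0=2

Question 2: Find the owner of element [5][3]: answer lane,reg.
r:5=>grp=5,rB=0  c:3=>tig=1,lo=1
L=5*4+1=21  i=0*2+1=1

21,1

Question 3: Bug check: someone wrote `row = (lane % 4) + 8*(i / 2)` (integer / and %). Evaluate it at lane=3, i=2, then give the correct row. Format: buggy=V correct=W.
`(lane % 4) + 8*(i / 2)`[3,2]->11
L=3->gid=3>>2=0, tid=3&3=3
[2]->row 0+8=8  col 3·2+0=6
row: 11 vs 8

buggy=11 correct=8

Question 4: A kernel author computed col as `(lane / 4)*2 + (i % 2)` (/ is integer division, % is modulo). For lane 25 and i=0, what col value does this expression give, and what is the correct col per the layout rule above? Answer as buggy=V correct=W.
`(lane / 4)*2 + (i % 2)`[25,0]->12
25: g=6,t=1
[0] (6+0,1*2+0) = (6,2)
col: 12 vs 2

buggy=12 correct=2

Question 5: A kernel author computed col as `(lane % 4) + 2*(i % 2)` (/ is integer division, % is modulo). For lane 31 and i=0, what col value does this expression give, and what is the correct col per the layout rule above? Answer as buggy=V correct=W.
buggy=3 correct=6

`(lane % 4) + 2*(i % 2)`[31,0]=>3
lane 31=>31/4=7, 31 mod 4=3
i=0  r:7+0=>7  c:2·3+0=>6
col: 3 vs 6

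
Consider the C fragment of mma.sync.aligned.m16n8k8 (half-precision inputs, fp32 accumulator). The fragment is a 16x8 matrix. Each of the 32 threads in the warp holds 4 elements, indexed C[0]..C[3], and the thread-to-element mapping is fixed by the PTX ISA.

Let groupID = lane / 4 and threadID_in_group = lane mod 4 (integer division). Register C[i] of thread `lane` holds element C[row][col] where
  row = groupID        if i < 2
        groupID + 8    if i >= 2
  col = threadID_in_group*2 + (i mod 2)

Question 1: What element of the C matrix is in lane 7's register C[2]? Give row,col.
9,6

L=7=>grp=7>>2=1, tig=7&3=3
[2]=>row 1+8=9  col 3·2+0=6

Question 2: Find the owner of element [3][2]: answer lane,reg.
13,0

r=3→G=3,rhi=0  c=2→T=1,p=0
L=3*4+1=13  i=0*2+0=0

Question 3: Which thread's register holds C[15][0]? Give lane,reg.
r=15->g=7,rb=1  c=0->t=0,b0=0
L=7*4+0=28  i=1*2+0=2

28,2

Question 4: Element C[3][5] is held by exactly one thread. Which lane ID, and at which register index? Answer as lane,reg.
r=3→G=3,rhi=0  c=5→T=2,p=1
L=3*4+2=14  i=0*2+1=1

14,1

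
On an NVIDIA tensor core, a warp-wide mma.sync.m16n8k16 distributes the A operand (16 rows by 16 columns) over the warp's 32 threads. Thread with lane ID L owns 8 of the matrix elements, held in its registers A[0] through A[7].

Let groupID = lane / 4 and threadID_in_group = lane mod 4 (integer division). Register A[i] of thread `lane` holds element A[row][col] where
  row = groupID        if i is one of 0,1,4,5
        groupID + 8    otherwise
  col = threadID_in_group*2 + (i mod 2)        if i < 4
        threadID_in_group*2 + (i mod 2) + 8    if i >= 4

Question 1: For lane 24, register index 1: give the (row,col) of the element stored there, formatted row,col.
6,1

lane 24->24/4=6, 24 mod 4=0
i=1  r:6+0->6  c:2·0+1+0->1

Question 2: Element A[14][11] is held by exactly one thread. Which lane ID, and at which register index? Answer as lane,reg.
25,7

r: 14->gid=6,r8=1  c: 11->c8=1,tid=1,i&1=1
L=6*4+1=25  i=1*4+1*2+1=7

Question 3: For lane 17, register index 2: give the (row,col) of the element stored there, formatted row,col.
12,2

lane 17: gr=4 (17/4), th=1 (17%4)
i=2: r=4+8=12, c=1*2+0+0=2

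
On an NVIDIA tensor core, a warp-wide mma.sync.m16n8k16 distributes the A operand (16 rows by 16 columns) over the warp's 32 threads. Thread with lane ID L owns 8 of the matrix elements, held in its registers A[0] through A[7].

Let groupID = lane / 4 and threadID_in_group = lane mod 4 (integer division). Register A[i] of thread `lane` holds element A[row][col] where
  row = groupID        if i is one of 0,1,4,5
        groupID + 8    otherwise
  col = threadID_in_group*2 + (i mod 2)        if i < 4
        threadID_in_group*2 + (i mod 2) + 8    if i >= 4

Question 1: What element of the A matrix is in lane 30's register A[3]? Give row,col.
lane 30⇒30/4=7, 30 mod 4=2
i=3  r:7+8⇒15  c:2·2+1+0⇒5

15,5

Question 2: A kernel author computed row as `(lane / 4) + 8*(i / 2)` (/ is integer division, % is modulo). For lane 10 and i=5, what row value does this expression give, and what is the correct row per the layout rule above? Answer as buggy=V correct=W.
`(lane / 4) + 8*(i / 2)`[10,5]->18
lane 10->10/4=2, 10 mod 4=2
i=5  r:2+0->2  c:2·2+1+8->13
row: 18 vs 2

buggy=18 correct=2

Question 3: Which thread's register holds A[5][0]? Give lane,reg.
20,0

r: 5->gid=5,r8=0  c: 0->c8=0,tid=0,i&1=0
L=5*4+0=20  i=0*4+0*2+0=0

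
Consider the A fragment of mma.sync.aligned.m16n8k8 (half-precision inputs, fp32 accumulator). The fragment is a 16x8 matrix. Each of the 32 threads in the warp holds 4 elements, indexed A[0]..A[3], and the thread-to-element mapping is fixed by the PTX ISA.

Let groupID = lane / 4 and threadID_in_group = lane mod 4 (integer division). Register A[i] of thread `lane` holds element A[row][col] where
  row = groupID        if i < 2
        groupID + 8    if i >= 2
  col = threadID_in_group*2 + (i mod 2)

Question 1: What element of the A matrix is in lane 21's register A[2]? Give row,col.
13,2

L=21=>grp=21>>2=5, tig=21&3=1
[2]=>row 5+8=13  col 1·2+0=2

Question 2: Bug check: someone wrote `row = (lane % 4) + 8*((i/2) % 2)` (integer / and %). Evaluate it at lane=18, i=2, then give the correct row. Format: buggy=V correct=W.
buggy=10 correct=12

`(lane % 4) + 8*((i/2) % 2)`[18,2]=>10
18: grp=4,tig=2
[2] (4+8,2*2+0) = (12,4)
row: 10 vs 12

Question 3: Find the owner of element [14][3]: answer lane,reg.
25,3

r: 14->gid=6,r8=1  c: 3->tid=1,i&1=1
L=6*4+1=25  i=1*2+1=3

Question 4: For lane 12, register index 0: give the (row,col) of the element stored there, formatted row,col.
3,0

lane 12: g=3 (12/4), t=0 (12%4)
i=0: r=3+0=3, c=0*2+0=0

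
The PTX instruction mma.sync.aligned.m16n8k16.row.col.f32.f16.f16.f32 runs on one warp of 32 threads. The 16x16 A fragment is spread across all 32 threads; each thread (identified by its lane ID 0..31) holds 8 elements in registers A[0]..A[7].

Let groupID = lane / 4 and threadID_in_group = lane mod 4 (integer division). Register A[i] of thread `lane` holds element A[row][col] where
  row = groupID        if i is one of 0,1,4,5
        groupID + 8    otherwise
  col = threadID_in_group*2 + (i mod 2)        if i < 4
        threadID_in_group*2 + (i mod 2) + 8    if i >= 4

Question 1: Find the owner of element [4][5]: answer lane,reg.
r=4⇒gr=4,Rb=0  c=5⇒Cb=0,th=2,odd=1
L=4*4+2=18  i=0*4+0*2+1=1

18,1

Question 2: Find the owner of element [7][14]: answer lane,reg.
31,4

r=7->g=7,rb=0  c=14->cb=1,t=3,b0=0
L=7*4+3=31  i=1*4+0*2+0=4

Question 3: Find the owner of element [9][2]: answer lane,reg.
5,2

r=9->g=1,rb=1  c=2->cb=0,t=1,b0=0
L=1*4+1=5  i=0*4+1*2+0=2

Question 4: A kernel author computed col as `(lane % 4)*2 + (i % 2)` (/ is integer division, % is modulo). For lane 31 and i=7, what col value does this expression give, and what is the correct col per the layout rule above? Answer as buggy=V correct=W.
buggy=7 correct=15

`(lane % 4)*2 + (i % 2)`[31,7]->7
L=31->g=31>>2=7, t=31&3=3
[7]->row 7+8=15  col 3·2+1+8=15
col: 7 vs 15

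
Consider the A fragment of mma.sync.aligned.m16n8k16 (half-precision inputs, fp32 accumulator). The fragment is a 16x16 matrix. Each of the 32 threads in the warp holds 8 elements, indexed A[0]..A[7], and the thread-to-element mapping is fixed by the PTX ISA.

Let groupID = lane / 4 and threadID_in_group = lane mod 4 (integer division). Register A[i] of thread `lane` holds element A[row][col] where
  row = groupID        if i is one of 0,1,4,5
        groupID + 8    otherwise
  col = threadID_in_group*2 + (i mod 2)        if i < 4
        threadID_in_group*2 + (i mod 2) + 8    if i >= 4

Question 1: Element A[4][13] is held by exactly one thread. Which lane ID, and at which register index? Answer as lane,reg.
r:4=>grp=4,rB=0  c:13=>cB=1,tig=2,lo=1
L=4*4+2=18  i=1*4+0*2+1=5

18,5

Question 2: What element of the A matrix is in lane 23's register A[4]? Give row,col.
lane 23: G=5 (23/4), T=3 (23%4)
i=4: r=5+0=5, c=3*2+0+8=14

5,14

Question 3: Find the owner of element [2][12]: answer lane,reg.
10,4

r=2->g=2,rb=0  c=12->cb=1,t=2,b0=0
L=2*4+2=10  i=1*4+0*2+0=4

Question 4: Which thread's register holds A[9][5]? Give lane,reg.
6,3

r=9->g=1,rb=1  c=5->cb=0,t=2,b0=1
L=1*4+2=6  i=0*4+1*2+1=3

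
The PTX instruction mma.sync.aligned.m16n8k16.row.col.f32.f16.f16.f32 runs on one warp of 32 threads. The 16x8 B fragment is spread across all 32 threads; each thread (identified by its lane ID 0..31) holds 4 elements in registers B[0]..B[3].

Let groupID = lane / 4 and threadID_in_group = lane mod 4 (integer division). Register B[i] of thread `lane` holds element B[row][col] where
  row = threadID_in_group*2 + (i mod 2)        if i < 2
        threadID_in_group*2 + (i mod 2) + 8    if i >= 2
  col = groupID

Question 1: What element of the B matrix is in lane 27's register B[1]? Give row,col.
lane 27→27/4=6, 27 mod 4=3
i=1  r:2·3+1+0→7  c:6

7,6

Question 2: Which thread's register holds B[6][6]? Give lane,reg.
27,0

c=6→G=6  r=6→rhi=0,T=3,p=0
L=6*4+3=27  i=0*2+0=0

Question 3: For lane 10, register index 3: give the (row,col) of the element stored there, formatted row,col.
L=10→G=10>>2=2, T=10&3=2
[3]→row 2·2+1+8=13  col G=2

13,2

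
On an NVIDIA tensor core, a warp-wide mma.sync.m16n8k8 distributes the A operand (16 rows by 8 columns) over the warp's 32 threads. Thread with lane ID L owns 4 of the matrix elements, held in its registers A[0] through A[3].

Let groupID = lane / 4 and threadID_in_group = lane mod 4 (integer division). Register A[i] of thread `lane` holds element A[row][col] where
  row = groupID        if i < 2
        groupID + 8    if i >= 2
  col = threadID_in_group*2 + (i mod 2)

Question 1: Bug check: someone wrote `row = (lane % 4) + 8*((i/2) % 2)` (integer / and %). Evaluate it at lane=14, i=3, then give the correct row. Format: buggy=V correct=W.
`(lane % 4) + 8*((i/2) % 2)`[14,3]=>10
L=14=>grp=14>>2=3, tig=14&3=2
[3]=>row 3+8=11  col 2·2+1=5
row: 10 vs 11

buggy=10 correct=11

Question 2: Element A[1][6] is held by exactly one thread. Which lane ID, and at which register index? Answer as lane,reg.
r=1→G=1,rhi=0  c=6→T=3,p=0
L=1*4+3=7  i=0*2+0=0

7,0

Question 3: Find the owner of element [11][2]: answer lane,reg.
r=11→G=3,rhi=1  c=2→T=1,p=0
L=3*4+1=13  i=1*2+0=2

13,2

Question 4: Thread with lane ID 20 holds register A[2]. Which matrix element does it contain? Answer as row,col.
13,0

lane 20→20/4=5, 20 mod 4=0
i=2  r:5+8→13  c:2·0+0→0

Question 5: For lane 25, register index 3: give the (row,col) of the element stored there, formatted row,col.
lane 25: gid=6 (25/4), tid=1 (25%4)
i=3: r=6+8=14, c=1*2+1=3

14,3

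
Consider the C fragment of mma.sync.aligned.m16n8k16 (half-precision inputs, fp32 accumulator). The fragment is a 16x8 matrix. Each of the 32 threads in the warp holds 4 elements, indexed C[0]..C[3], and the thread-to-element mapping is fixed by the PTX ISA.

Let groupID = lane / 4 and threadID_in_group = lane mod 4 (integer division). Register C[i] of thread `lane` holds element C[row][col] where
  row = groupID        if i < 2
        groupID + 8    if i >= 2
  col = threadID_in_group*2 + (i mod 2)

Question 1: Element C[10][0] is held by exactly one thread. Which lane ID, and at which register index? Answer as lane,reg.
r=10→G=2,rhi=1  c=0→T=0,p=0
L=2*4+0=8  i=1*2+0=2

8,2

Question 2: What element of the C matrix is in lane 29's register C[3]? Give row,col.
29: gid=7,tid=1
[3] (7+8,1*2+1) = (15,3)

15,3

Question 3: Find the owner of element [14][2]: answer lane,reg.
25,2

r=14⇒gr=6,Rb=1  c=2⇒th=1,odd=0
L=6*4+1=25  i=1*2+0=2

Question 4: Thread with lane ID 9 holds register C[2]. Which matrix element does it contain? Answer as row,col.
lane 9: gid=2 (9/4), tid=1 (9%4)
i=2: r=2+8=10, c=1*2+0=2

10,2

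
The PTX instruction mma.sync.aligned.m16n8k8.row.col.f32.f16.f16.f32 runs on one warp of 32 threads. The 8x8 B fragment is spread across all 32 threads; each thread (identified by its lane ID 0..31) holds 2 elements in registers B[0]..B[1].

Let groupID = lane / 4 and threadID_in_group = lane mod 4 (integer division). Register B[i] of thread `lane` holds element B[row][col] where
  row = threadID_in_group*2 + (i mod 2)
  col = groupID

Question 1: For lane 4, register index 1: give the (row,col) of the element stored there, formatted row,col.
1,1

L=4->g=4>>2=1, t=4&3=0
[1]->row 0·2+1=1  col g=1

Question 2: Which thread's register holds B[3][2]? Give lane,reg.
c=2->g=2  r=3->t=1,b0=1
L=2*4+1=9  i=1=1

9,1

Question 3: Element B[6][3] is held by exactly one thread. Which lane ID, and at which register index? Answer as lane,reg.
c=3⇒gr=3  r=6⇒th=3,odd=0
L=3*4+3=15  i=0=0

15,0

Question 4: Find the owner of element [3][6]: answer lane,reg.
25,1

c=6⇒gr=6  r=3⇒th=1,odd=1
L=6*4+1=25  i=1=1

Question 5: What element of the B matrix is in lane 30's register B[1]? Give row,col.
lane 30: g=7 (30/4), t=2 (30%4)
i=1: r=2*2+1=5, c=g=7

5,7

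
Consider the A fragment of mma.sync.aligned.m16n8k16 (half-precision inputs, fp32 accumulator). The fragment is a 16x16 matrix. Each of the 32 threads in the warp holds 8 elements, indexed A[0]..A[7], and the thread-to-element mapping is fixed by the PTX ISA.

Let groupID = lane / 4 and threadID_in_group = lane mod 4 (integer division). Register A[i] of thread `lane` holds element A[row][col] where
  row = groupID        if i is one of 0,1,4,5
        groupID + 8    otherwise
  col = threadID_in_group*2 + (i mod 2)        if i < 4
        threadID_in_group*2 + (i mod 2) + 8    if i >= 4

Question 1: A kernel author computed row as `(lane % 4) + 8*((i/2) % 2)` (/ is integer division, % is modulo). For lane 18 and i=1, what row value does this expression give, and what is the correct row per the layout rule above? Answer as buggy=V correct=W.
buggy=2 correct=4

`(lane % 4) + 8*((i/2) % 2)`[18,1]=>2
L=18=>grp=18>>2=4, tig=18&3=2
[1]=>row 4+0=4  col 2·2+1+0=5
row: 2 vs 4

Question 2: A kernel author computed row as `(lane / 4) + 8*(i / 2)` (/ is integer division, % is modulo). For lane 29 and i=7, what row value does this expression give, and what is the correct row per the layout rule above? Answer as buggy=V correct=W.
buggy=31 correct=15

`(lane / 4) + 8*(i / 2)`[29,7]→31
L=29→G=29>>2=7, T=29&3=1
[7]→row 7+8=15  col 1·2+1+8=11
row: 31 vs 15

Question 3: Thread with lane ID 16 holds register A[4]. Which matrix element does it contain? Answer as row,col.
L=16→G=16>>2=4, T=16&3=0
[4]→row 4+0=4  col 0·2+0+8=8

4,8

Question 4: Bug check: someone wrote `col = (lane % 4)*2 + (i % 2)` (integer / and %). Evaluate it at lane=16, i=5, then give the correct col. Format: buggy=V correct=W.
buggy=1 correct=9

`(lane % 4)*2 + (i % 2)`[16,5]->1
L=16->g=16>>2=4, t=16&3=0
[5]->row 4+0=4  col 0·2+1+8=9
col: 1 vs 9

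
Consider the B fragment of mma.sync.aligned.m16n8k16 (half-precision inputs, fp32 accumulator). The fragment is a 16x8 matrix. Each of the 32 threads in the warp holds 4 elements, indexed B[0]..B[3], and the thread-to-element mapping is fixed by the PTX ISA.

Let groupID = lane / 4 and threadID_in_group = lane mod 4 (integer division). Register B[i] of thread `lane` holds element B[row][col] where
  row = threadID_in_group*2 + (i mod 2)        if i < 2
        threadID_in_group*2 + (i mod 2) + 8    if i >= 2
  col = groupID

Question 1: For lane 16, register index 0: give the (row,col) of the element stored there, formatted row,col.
0,4

lane 16: gr=4 (16/4), th=0 (16%4)
i=0: r=0*2+0+0=0, c=gr=4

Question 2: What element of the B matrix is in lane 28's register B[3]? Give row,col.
9,7

28: gid=7,tid=0
[3] (0*2+1+8,7) = (9,7)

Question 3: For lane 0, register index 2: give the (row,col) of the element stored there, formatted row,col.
0: gid=0,tid=0
[2] (0*2+0+8,0) = (8,0)

8,0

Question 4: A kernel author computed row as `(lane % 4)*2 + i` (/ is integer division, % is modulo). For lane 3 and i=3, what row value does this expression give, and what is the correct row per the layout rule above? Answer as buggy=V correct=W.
`(lane % 4)*2 + i`[3,3]→9
lane 3: G=0 (3/4), T=3 (3%4)
i=3: r=3*2+1+8=15, c=G=0
row: 9 vs 15

buggy=9 correct=15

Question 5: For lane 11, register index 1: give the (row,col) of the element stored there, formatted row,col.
11: g=2,t=3
[1] (3*2+1+0,2) = (7,2)

7,2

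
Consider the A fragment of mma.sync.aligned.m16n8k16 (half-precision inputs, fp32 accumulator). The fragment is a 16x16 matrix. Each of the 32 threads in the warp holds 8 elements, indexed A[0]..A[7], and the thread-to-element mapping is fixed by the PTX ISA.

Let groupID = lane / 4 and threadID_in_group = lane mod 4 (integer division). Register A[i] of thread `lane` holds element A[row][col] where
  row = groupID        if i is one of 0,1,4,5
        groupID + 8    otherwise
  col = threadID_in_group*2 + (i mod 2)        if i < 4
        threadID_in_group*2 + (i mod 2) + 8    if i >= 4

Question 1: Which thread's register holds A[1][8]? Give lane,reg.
4,4

r: 1->gid=1,r8=0  c: 8->c8=1,tid=0,i&1=0
L=1*4+0=4  i=1*4+0*2+0=4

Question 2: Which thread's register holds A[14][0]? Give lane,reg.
r=14->g=6,rb=1  c=0->cb=0,t=0,b0=0
L=6*4+0=24  i=0*4+1*2+0=2

24,2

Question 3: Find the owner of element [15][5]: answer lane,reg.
r:15=>grp=7,rB=1  c:5=>cB=0,tig=2,lo=1
L=7*4+2=30  i=0*4+1*2+1=3

30,3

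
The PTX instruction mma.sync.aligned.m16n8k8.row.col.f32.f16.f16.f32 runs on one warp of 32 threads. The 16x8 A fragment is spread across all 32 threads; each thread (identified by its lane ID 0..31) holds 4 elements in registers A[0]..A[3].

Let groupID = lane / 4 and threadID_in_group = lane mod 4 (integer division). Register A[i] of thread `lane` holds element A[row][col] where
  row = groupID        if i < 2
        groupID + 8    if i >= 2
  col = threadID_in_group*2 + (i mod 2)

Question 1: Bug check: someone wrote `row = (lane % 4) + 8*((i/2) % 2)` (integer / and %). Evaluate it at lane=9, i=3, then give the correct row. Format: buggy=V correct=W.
`(lane % 4) + 8*((i/2) % 2)`[9,3]→9
lane 9: G=2 (9/4), T=1 (9%4)
i=3: r=2+8=10, c=1*2+1=3
row: 9 vs 10

buggy=9 correct=10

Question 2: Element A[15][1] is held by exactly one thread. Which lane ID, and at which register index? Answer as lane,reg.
28,3

r=15->g=7,rb=1  c=1->t=0,b0=1
L=7*4+0=28  i=1*2+1=3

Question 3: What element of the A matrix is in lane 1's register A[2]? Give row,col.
8,2

1: gr=0,th=1
[2] (0+8,1*2+0) = (8,2)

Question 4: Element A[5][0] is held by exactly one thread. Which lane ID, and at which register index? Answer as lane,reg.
20,0

r:5=>grp=5,rB=0  c:0=>tig=0,lo=0
L=5*4+0=20  i=0*2+0=0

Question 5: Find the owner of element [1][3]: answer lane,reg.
5,1

r=1→G=1,rhi=0  c=3→T=1,p=1
L=1*4+1=5  i=0*2+1=1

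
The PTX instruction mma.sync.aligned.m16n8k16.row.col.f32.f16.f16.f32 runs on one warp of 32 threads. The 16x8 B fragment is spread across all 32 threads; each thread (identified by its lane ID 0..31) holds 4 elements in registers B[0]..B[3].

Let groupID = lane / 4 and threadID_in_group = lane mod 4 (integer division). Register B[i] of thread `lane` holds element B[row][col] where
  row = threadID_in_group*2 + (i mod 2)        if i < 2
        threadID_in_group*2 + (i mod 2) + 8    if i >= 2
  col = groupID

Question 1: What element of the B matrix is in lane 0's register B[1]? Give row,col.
lane 0->0/4=0, 0 mod 4=0
i=1  r:2·0+1+0->1  c:0

1,0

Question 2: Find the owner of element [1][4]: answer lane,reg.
16,1

c=4⇒gr=4  r=1⇒Rb=0,th=0,odd=1
L=4*4+0=16  i=0*2+1=1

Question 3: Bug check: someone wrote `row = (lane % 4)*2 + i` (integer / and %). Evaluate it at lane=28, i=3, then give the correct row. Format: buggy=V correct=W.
buggy=3 correct=9

`(lane % 4)*2 + i`[28,3]->3
lane 28->28/4=7, 28 mod 4=0
i=3  r:2·0+1+8->9  c:7
row: 3 vs 9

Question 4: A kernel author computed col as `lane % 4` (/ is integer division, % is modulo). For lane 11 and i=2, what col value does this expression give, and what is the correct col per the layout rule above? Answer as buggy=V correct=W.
buggy=3 correct=2

`lane % 4`[11,2]->3
lane 11: gid=2 (11/4), tid=3 (11%4)
i=2: r=3*2+0+8=14, c=gid=2
col: 3 vs 2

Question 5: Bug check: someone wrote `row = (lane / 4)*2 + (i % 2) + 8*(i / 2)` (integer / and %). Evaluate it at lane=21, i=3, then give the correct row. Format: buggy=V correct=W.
`(lane / 4)*2 + (i % 2) + 8*(i / 2)`[21,3]->19
lane 21->21/4=5, 21 mod 4=1
i=3  r:2·1+1+8->11  c:5
row: 19 vs 11

buggy=19 correct=11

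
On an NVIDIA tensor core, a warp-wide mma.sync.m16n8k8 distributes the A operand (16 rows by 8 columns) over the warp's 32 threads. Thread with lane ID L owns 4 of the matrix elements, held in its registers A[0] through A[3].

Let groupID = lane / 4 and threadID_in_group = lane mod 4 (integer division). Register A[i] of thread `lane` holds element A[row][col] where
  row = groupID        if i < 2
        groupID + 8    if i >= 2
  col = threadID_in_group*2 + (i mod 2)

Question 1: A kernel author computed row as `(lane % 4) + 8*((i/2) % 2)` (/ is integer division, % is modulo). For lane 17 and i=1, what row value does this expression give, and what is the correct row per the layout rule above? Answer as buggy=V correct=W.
buggy=1 correct=4

`(lane % 4) + 8*((i/2) % 2)`[17,1]->1
L=17->g=17>>2=4, t=17&3=1
[1]->row 4+0=4  col 1·2+1=3
row: 1 vs 4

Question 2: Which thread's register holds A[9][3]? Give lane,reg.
5,3

r=9->g=1,rb=1  c=3->t=1,b0=1
L=1*4+1=5  i=1*2+1=3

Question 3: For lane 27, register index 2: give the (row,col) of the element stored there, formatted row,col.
27: g=6,t=3
[2] (6+8,3*2+0) = (14,6)

14,6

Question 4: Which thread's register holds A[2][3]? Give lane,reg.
r:2=>grp=2,rB=0  c:3=>tig=1,lo=1
L=2*4+1=9  i=0*2+1=1

9,1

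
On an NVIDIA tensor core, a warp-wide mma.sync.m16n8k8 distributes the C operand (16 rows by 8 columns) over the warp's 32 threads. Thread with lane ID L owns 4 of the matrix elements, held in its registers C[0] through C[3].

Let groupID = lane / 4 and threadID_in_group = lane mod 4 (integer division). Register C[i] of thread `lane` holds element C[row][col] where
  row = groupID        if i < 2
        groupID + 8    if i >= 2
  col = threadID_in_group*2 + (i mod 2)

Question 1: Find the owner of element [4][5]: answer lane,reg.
r=4->g=4,rb=0  c=5->t=2,b0=1
L=4*4+2=18  i=0*2+1=1

18,1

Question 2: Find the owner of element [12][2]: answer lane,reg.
r=12→G=4,rhi=1  c=2→T=1,p=0
L=4*4+1=17  i=1*2+0=2

17,2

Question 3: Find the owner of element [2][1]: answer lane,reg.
r: 2->gid=2,r8=0  c: 1->tid=0,i&1=1
L=2*4+0=8  i=0*2+1=1

8,1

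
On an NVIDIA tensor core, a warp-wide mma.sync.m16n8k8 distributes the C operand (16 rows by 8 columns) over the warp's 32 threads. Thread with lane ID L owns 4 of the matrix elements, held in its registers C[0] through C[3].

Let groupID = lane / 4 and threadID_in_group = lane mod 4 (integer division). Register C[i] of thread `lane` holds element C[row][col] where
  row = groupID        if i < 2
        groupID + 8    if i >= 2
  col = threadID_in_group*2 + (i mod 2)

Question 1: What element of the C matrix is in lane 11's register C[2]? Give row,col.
lane 11=>11/4=2, 11 mod 4=3
i=2  r:2+8=>10  c:2·3+0=>6

10,6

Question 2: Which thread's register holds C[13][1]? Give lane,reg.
r=13->g=5,rb=1  c=1->t=0,b0=1
L=5*4+0=20  i=1*2+1=3

20,3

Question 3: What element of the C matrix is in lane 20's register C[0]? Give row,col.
5,0

lane 20->20/4=5, 20 mod 4=0
i=0  r:5+0->5  c:2·0+0->0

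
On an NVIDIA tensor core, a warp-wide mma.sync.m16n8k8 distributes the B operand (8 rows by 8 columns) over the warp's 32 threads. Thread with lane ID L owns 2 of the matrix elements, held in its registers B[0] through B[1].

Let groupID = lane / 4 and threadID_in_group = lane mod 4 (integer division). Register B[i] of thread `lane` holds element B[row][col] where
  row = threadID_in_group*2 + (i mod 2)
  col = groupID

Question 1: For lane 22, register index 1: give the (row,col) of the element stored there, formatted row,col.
5,5

L=22⇒gr=22>>2=5, th=22&3=2
[1]⇒row 2·2+1=5  col gr=5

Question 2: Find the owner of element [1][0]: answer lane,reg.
c=0->g=0  r=1->t=0,b0=1
L=0*4+0=0  i=1=1

0,1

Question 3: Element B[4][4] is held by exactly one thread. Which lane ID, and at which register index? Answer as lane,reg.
c=4⇒gr=4  r=4⇒th=2,odd=0
L=4*4+2=18  i=0=0

18,0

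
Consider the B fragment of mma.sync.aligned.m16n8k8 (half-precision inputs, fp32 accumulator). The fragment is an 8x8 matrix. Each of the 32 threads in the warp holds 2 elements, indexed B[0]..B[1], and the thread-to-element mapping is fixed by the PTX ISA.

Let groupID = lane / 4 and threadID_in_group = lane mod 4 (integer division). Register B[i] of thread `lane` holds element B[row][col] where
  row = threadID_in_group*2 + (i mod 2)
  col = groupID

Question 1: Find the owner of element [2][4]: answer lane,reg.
c: 4->gid=4  r: 2->tid=1,i&1=0
L=4*4+1=17  i=0=0

17,0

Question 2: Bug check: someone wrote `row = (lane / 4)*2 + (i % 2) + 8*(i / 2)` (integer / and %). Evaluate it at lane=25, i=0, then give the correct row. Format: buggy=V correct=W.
`(lane / 4)*2 + (i % 2) + 8*(i / 2)`[25,0]->12
lane 25->25/4=6, 25 mod 4=1
i=0  r:2·1+0->2  c:6
row: 12 vs 2

buggy=12 correct=2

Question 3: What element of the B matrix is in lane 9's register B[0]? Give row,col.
lane 9: gr=2 (9/4), th=1 (9%4)
i=0: r=1*2+0=2, c=gr=2

2,2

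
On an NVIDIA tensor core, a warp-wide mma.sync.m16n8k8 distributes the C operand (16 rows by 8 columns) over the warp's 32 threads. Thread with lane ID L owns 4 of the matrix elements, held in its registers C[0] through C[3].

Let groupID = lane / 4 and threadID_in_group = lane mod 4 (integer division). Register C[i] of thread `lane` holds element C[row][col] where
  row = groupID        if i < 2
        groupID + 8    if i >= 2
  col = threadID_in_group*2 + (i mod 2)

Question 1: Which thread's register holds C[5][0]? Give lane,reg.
20,0

r=5→G=5,rhi=0  c=0→T=0,p=0
L=5*4+0=20  i=0*2+0=0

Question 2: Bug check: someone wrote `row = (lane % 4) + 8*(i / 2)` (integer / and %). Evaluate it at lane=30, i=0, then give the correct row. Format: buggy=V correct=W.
buggy=2 correct=7

`(lane % 4) + 8*(i / 2)`[30,0]=>2
30: grp=7,tig=2
[0] (7+0,2*2+0) = (7,4)
row: 2 vs 7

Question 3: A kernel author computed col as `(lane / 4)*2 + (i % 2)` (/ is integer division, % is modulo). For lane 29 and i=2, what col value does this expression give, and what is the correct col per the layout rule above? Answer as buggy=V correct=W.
`(lane / 4)*2 + (i % 2)`[29,2]=>14
lane 29: grp=7 (29/4), tig=1 (29%4)
i=2: r=7+8=15, c=1*2+0=2
col: 14 vs 2

buggy=14 correct=2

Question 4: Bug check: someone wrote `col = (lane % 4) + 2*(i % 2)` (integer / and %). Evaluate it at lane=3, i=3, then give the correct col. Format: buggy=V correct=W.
buggy=5 correct=7

`(lane % 4) + 2*(i % 2)`[3,3]→5
L=3→G=3>>2=0, T=3&3=3
[3]→row 0+8=8  col 3·2+1=7
col: 5 vs 7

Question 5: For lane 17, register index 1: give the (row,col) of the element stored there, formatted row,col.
4,3

L=17->gid=17>>2=4, tid=17&3=1
[1]->row 4+0=4  col 1·2+1=3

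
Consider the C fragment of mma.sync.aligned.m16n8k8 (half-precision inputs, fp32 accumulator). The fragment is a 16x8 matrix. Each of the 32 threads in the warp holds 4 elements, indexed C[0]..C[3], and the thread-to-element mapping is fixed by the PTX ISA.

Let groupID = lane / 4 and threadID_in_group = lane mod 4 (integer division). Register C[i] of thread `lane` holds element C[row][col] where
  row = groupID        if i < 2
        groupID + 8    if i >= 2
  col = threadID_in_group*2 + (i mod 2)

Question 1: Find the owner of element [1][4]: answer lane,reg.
r=1->g=1,rb=0  c=4->t=2,b0=0
L=1*4+2=6  i=0*2+0=0

6,0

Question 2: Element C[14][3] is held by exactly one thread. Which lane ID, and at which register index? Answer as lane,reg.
r=14->g=6,rb=1  c=3->t=1,b0=1
L=6*4+1=25  i=1*2+1=3

25,3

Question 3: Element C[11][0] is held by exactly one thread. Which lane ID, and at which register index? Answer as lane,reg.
r=11->g=3,rb=1  c=0->t=0,b0=0
L=3*4+0=12  i=1*2+0=2

12,2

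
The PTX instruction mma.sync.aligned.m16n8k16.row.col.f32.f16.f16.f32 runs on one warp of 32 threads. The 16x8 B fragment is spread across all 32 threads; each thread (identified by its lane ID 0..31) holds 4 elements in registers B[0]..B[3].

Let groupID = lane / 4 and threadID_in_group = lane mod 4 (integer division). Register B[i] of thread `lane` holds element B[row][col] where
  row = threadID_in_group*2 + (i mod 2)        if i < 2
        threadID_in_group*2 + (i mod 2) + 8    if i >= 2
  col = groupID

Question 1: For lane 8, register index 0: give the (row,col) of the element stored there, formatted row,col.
8: grp=2,tig=0
[0] (0*2+0+0,2) = (0,2)

0,2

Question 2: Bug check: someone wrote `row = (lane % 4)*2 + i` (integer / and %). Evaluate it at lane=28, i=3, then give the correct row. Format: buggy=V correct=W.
`(lane % 4)*2 + i`[28,3]->3
28: g=7,t=0
[3] (0*2+1+8,7) = (9,7)
row: 3 vs 9

buggy=3 correct=9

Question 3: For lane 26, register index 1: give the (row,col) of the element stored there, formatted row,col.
lane 26⇒26/4=6, 26 mod 4=2
i=1  r:2·2+1+0⇒5  c:6

5,6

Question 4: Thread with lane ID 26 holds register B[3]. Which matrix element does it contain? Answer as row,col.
lane 26: gr=6 (26/4), th=2 (26%4)
i=3: r=2*2+1+8=13, c=gr=6

13,6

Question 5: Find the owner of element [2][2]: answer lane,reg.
c:2=>grp=2  r:2=>rB=0,tig=1,lo=0
L=2*4+1=9  i=0*2+0=0

9,0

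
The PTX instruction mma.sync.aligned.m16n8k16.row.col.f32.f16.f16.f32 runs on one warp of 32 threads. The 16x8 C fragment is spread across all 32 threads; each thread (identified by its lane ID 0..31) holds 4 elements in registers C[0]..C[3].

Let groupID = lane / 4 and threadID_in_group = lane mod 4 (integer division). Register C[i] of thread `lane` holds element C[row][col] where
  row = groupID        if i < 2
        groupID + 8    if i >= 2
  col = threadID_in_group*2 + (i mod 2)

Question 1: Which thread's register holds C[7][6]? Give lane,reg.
31,0

r=7⇒gr=7,Rb=0  c=6⇒th=3,odd=0
L=7*4+3=31  i=0*2+0=0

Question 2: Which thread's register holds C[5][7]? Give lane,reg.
23,1

r=5⇒gr=5,Rb=0  c=7⇒th=3,odd=1
L=5*4+3=23  i=0*2+1=1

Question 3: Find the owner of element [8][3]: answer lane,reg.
r=8->g=0,rb=1  c=3->t=1,b0=1
L=0*4+1=1  i=1*2+1=3

1,3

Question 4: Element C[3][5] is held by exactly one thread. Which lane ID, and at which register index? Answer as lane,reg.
14,1

r: 3->gid=3,r8=0  c: 5->tid=2,i&1=1
L=3*4+2=14  i=0*2+1=1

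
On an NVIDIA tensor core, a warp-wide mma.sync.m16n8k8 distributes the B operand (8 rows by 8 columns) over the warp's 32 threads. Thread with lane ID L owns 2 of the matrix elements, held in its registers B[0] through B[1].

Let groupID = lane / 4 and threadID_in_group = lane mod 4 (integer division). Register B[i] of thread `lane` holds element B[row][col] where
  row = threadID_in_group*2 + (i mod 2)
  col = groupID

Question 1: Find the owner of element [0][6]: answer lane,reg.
24,0

c:6=>grp=6  r:0=>tig=0,lo=0
L=6*4+0=24  i=0=0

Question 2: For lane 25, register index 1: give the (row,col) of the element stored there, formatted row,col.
lane 25: g=6 (25/4), t=1 (25%4)
i=1: r=1*2+1=3, c=g=6

3,6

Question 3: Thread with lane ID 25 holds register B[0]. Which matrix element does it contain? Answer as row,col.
lane 25: gid=6 (25/4), tid=1 (25%4)
i=0: r=1*2+0=2, c=gid=6

2,6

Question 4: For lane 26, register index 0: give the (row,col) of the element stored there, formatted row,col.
lane 26: g=6 (26/4), t=2 (26%4)
i=0: r=2*2+0=4, c=g=6

4,6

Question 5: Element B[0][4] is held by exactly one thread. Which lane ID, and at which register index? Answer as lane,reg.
c=4→G=4  r=0→T=0,p=0
L=4*4+0=16  i=0=0

16,0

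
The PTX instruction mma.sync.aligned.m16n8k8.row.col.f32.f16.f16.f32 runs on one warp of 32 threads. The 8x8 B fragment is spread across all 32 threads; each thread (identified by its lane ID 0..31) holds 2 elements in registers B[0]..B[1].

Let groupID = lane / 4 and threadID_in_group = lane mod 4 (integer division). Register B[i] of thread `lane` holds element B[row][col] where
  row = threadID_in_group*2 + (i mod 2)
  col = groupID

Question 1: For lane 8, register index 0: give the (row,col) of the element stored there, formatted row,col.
0,2

8: gid=2,tid=0
[0] (0*2+0,2) = (0,2)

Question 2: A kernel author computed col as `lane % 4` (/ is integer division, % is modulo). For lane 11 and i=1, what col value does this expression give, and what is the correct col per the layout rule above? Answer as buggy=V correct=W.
`lane % 4`[11,1]⇒3
lane 11: gr=2 (11/4), th=3 (11%4)
i=1: r=3*2+1=7, c=gr=2
col: 3 vs 2

buggy=3 correct=2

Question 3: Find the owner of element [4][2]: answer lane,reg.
c=2→G=2  r=4→T=2,p=0
L=2*4+2=10  i=0=0

10,0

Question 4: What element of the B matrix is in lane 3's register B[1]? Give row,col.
7,0

L=3→G=3>>2=0, T=3&3=3
[1]→row 3·2+1=7  col G=0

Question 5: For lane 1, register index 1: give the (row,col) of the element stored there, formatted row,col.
L=1=>grp=1>>2=0, tig=1&3=1
[1]=>row 1·2+1=3  col grp=0

3,0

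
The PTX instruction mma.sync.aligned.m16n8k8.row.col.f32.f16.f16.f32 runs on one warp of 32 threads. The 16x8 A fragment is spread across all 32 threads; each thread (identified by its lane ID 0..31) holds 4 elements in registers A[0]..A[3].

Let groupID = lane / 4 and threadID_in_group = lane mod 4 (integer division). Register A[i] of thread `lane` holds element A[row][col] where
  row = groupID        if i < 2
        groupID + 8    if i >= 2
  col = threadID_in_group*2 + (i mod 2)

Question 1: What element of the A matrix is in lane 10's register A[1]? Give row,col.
2,5

L=10→G=10>>2=2, T=10&3=2
[1]→row 2+0=2  col 2·2+1=5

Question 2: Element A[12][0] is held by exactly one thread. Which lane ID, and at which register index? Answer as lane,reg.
r=12→G=4,rhi=1  c=0→T=0,p=0
L=4*4+0=16  i=1*2+0=2

16,2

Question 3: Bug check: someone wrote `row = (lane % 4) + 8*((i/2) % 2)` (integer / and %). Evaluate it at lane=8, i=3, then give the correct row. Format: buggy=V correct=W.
buggy=8 correct=10

`(lane % 4) + 8*((i/2) % 2)`[8,3]→8
8: G=2,T=0
[3] (2+8,0*2+1) = (10,1)
row: 8 vs 10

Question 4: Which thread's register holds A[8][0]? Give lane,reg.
r:8=>grp=0,rB=1  c:0=>tig=0,lo=0
L=0*4+0=0  i=1*2+0=2

0,2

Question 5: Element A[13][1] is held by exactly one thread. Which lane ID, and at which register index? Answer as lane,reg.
20,3

r: 13->gid=5,r8=1  c: 1->tid=0,i&1=1
L=5*4+0=20  i=1*2+1=3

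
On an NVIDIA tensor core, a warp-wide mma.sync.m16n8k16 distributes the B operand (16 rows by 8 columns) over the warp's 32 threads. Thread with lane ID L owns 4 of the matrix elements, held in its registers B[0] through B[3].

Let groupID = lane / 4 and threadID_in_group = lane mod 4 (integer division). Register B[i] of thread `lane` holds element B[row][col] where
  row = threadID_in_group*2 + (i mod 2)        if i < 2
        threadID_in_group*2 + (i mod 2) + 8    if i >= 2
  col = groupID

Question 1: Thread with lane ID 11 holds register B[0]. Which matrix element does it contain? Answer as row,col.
6,2

11: gid=2,tid=3
[0] (3*2+0+0,2) = (6,2)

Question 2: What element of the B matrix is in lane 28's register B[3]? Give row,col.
9,7

28: g=7,t=0
[3] (0*2+1+8,7) = (9,7)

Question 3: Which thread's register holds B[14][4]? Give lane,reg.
c=4⇒gr=4  r=14⇒Rb=1,th=3,odd=0
L=4*4+3=19  i=1*2+0=2

19,2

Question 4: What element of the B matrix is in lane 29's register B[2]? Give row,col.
lane 29: g=7 (29/4), t=1 (29%4)
i=2: r=1*2+0+8=10, c=g=7

10,7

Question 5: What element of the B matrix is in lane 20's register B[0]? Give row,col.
0,5

lane 20→20/4=5, 20 mod 4=0
i=0  r:2·0+0+0→0  c:5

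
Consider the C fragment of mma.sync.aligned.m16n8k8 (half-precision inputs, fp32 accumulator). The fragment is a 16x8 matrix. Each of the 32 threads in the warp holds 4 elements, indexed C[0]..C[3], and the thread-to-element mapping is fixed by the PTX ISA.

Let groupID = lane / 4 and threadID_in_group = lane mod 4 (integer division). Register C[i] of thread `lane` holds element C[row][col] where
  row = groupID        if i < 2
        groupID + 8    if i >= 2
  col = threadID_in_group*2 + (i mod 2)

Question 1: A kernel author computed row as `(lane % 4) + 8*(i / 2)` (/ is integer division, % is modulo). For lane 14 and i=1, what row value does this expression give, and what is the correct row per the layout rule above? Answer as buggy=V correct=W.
buggy=2 correct=3

`(lane % 4) + 8*(i / 2)`[14,1]→2
lane 14→14/4=3, 14 mod 4=2
i=1  r:3+0→3  c:2·2+1→5
row: 2 vs 3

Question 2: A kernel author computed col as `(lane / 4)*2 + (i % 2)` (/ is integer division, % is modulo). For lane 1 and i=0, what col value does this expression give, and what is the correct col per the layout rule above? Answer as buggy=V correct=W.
`(lane / 4)*2 + (i % 2)`[1,0]->0
L=1->g=1>>2=0, t=1&3=1
[0]->row 0+0=0  col 1·2+0=2
col: 0 vs 2

buggy=0 correct=2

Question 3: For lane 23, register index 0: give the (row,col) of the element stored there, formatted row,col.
5,6

lane 23: gr=5 (23/4), th=3 (23%4)
i=0: r=5+0=5, c=3*2+0=6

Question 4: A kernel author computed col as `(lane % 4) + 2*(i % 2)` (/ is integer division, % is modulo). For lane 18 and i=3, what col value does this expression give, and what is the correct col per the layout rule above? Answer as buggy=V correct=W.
`(lane % 4) + 2*(i % 2)`[18,3]->4
lane 18->18/4=4, 18 mod 4=2
i=3  r:4+8->12  c:2·2+1->5
col: 4 vs 5

buggy=4 correct=5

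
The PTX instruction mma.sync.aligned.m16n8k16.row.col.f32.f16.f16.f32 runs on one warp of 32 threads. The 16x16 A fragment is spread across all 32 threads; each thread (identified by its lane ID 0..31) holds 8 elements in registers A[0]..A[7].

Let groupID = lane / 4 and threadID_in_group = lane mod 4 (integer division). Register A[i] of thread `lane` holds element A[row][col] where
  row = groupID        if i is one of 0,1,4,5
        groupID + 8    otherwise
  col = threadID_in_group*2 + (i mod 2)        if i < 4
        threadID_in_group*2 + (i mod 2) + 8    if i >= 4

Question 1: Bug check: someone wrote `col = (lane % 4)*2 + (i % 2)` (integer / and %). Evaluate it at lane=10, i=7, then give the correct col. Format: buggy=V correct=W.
buggy=5 correct=13

`(lane % 4)*2 + (i % 2)`[10,7]⇒5
lane 10⇒10/4=2, 10 mod 4=2
i=7  r:2+8⇒10  c:2·2+1+8⇒13
col: 5 vs 13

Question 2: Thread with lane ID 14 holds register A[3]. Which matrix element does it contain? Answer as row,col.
14: grp=3,tig=2
[3] (3+8,2*2+1+0) = (11,5)

11,5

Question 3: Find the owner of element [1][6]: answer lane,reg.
7,0

r: 1->gid=1,r8=0  c: 6->c8=0,tid=3,i&1=0
L=1*4+3=7  i=0*4+0*2+0=0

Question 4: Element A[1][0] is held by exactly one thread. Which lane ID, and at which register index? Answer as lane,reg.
4,0

r=1→G=1,rhi=0  c=0→chi=0,T=0,p=0
L=1*4+0=4  i=0*4+0*2+0=0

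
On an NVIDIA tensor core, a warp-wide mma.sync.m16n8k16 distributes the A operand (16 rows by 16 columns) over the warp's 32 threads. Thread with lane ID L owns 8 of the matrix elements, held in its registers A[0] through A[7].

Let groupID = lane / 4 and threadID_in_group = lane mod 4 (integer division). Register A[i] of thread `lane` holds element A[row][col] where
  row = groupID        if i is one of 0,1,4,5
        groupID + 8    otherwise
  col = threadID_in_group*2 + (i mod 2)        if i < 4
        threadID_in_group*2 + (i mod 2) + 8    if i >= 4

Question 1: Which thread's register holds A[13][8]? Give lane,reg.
r=13⇒gr=5,Rb=1  c=8⇒Cb=1,th=0,odd=0
L=5*4+0=20  i=1*4+1*2+0=6

20,6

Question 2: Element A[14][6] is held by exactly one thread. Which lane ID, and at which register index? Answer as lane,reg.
27,2

r=14→G=6,rhi=1  c=6→chi=0,T=3,p=0
L=6*4+3=27  i=0*4+1*2+0=2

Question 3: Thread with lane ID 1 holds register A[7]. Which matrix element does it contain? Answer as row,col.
L=1=>grp=1>>2=0, tig=1&3=1
[7]=>row 0+8=8  col 1·2+1+8=11

8,11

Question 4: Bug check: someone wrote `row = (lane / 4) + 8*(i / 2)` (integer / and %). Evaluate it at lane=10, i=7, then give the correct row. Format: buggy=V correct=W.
buggy=26 correct=10

`(lane / 4) + 8*(i / 2)`[10,7]→26
10: G=2,T=2
[7] (2+8,2*2+1+8) = (10,13)
row: 26 vs 10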